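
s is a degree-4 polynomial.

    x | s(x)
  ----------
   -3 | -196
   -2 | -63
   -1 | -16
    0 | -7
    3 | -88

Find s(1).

-12

Write s(x) = ax^4 + bx³ + cx² + dx + e; the 5 given values yield a linear system in the 5 coefficients.
Solving, s(x) = -x^4 + 2x³ - 6x² - 7.
Then s(1) = -12.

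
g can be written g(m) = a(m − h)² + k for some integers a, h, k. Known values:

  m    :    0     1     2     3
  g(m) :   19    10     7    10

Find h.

First differences -9, -3, 3; second difference 6 = 2a, so a = 3.
Expanding, the m-coefficient is −2ah = -6h; matching it to the data gives h = 2, and then k = 7.
So g(m) = 3(m − 2)² + 7.
Hence h = 2.

2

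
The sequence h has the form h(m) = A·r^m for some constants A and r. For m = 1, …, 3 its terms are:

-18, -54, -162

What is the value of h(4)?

-486

Consecutive ratio: -54/(-18) = 3, and -162/(-54) = 3, so r = 3.
Then A·3^1 = -18 gives A = -6, and h(m) = -6·3^m.
h(4) = -6·3^4 = -486.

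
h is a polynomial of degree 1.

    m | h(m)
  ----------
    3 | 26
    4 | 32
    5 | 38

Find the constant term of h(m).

8

First differences: 6, 6.
Level-1 differences are constant, so h has degree 1.
Fitting a degree-1 polynomial gives h(m) = 6m + 8.
The constant term is h(0) = 8.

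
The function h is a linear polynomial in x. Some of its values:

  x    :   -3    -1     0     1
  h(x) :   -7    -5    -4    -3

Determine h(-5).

Write h(x) = ax + b; the 4 given values yield a linear system in the 2 coefficients.
Solving, h(x) = x - 4.
Then h(-5) = -9.

-9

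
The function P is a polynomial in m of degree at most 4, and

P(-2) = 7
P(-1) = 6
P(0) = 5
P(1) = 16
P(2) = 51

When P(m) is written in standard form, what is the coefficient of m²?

6

Write P(m) = am^4 + bm³ + cm² + dm + e; the 5 given values yield a linear system in the 5 coefficients.
Solving, the leading coefficient vanishes, and P(m) = 2m³ + 6m² + 3m + 5.
The coefficient of m² is 6.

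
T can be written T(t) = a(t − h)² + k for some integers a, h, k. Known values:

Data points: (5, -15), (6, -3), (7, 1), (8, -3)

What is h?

First differences 12, 4, -4; second difference -8 = 2a, so a = -4.
Expanding, the t-coefficient is −2ah = 8h; matching it to the data gives h = 7, and then k = 1.
So T(t) = -4(t − 7)² + 1.
Hence h = 7.

7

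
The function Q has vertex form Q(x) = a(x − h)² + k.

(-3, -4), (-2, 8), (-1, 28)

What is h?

-4

First differences 12, 20; second difference 8 = 2a, so a = 4.
Expanding, the x-coefficient is −2ah = -8h; matching it to the data gives h = -4, and then k = -8.
So Q(x) = 4(x + 4)² − 8.
Hence h = -4.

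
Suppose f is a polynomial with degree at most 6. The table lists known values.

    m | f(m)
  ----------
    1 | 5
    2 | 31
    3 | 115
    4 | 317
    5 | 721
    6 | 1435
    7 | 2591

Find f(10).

Write f(m) = am^6 + bm^5 + cm^4 + dm³ + em² + pm + q; the 7 given values yield a linear system in the 7 coefficients.
Solving, the top 2 coefficients vanish, and f(m) = m^4 + 4m² - m + 1.
Then f(10) = 10391.

10391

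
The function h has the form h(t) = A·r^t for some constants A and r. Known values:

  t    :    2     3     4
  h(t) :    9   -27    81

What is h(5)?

-243

Consecutive ratio: -27/9 = -3, and 81/(-27) = -3, so r = -3.
Then A·(-3)^2 = 9 gives A = 1, and h(t) = 1·(-3)^t.
h(5) = 1·(-3)^5 = -243.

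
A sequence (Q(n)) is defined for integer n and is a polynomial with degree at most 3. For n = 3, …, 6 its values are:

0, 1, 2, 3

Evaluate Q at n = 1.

-2

Write Q(n) = an³ + bn² + cn + d; the 4 given values yield a linear system in the 4 coefficients.
Solving, the top 2 coefficients vanish, and Q(n) = n - 3.
Then Q(1) = -2.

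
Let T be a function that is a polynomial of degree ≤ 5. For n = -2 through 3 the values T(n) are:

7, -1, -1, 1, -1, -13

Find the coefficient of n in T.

Write T(n) = an^5 + bn^4 + cn³ + dn² + en + p; the 6 given values yield a linear system in the 6 coefficients.
Solving, the top 2 coefficients vanish, and T(n) = -n³ + n² + 2n - 1.
The coefficient of n is 2.

2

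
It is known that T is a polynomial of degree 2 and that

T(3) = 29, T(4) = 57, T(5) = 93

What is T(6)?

Write T(m) = am² + bm + c; the 3 given values yield a linear system in the 3 coefficients.
Solving, T(m) = 4m² - 7.
Then T(6) = 137.

137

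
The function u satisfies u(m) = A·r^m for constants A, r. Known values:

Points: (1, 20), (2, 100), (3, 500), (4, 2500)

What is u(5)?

12500

Consecutive ratio: 100/20 = 5, and 500/100 = 5, so r = 5.
Then A·5^1 = 20 gives A = 4, and u(m) = 4·5^m.
u(5) = 4·5^5 = 12500.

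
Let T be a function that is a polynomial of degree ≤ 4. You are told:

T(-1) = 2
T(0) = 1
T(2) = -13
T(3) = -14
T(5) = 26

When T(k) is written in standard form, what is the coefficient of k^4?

Write T(k) = ak^4 + bk³ + ck² + dk + e; the 5 given values yield a linear system in the 5 coefficients.
Solving, the leading coefficient vanishes, and T(k) = k³ - 3k² - 5k + 1.
The coefficient of k^4 is 0.

0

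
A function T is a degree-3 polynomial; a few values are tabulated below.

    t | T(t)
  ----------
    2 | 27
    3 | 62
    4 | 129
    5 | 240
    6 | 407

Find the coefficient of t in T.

First differences: 35, 67, 111, 167. Second differences: 32, 44, 56. Third differences: 12, 12.
Level-3 differences are constant, so T has degree 3.
Fitting a degree-3 polynomial gives T(t) = 2t³ - 2t² + 7t + 5.
The coefficient of t is 7.

7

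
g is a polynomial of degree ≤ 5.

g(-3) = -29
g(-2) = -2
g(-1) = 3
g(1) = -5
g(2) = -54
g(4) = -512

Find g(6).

-2090

Write g(n) = an^5 + bn^4 + cn³ + dn² + en + p; the 6 given values yield a linear system in the 6 coefficients.
Solving, the leading coefficient vanishes, and g(n) = -n^4 - 3n³ - 4n² - n + 4.
Then g(6) = -2090.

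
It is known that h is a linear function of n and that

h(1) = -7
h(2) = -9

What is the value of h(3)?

-11

Write h(n) = an + b; the 2 given values yield a linear system in the 2 coefficients.
Solving, h(n) = -2n - 5.
Then h(3) = -11.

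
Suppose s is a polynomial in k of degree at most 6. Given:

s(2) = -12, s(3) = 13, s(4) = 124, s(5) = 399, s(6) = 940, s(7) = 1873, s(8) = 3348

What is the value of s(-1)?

First differences: 25, 111, 275, 541, 933, 1475. Second differences: 86, 164, 266, 392, 542. Third differences: 78, 102, 126, 150. Fourth differences: 24, 24, 24.
Level-4 differences are constant, so s has degree 4.
Fitting a degree-4 polynomial gives s(k) = k^4 - k³ - 3k² - 6k + 4.
Then s(-1) = 9.

9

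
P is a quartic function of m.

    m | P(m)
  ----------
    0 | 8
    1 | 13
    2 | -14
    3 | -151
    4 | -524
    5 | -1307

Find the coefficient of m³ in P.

First differences: 5, -27, -137, -373, -783. Second differences: -32, -110, -236, -410. Third differences: -78, -126, -174. Fourth differences: -48, -48.
Level-4 differences are constant, so P has degree 4.
Fitting a degree-4 polynomial gives P(m) = -2m^4 - m³ + m² + 7m + 8.
The coefficient of m³ is -1.

-1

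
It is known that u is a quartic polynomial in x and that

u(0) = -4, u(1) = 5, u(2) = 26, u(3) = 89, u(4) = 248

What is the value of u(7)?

2201

Write u(x) = ax^4 + bx³ + cx² + dx + e; the 5 given values yield a linear system in the 5 coefficients.
Solving, u(x) = x^4 - x³ + 2x² + 7x - 4.
Then u(7) = 2201.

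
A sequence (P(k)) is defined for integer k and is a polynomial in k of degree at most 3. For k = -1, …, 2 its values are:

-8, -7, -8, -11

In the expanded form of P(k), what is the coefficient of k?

First differences: 1, -1, -3. Second differences: -2, -2.
Level-2 differences are constant, so P has degree 2.
Fitting a degree-2 polynomial gives P(k) = -k² - 7.
The coefficient of k is 0.

0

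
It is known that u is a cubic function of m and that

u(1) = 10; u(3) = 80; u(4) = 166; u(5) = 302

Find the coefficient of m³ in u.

2

Write u(m) = am³ + bm² + cm + d; the 4 given values yield a linear system in the 4 coefficients.
Solving, u(m) = 2m³ + m² + 5m + 2.
The coefficient of m³ is 2.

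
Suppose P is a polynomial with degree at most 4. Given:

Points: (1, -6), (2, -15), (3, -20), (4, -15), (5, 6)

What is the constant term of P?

Write P(t) = at^4 + bt³ + ct² + dt + e; the 5 given values yield a linear system in the 5 coefficients.
Solving, the leading coefficient vanishes, and P(t) = t³ - 4t² - 4t + 1.
The constant term is P(0) = 1.

1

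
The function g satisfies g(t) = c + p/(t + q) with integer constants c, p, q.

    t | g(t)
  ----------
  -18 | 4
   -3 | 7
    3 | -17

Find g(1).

23

(g(t) − c)(t + q) = p for each data point; the three points give a linear system in c and q, then p follows.
Solving: c = 3, q = -2, p = -20, so g(t) = 3 − 20/(t − 2).
Then g(1) = 3 − 20/(-1) = 23.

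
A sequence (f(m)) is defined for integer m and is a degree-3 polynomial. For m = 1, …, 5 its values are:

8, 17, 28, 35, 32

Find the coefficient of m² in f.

Write f(m) = am³ + bm² + cm + d; the 5 given values yield a linear system in the 4 coefficients.
Solving, f(m) = -m³ + 7m² - 5m + 7.
The coefficient of m² is 7.

7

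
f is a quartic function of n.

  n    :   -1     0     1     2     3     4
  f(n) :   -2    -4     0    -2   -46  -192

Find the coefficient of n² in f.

First differences: -2, 4, -2, -44, -146. Second differences: 6, -6, -42, -102. Third differences: -12, -36, -60. Fourth differences: -24, -24.
Level-4 differences are constant, so f has degree 4.
Fitting a degree-4 polynomial gives f(n) = -n^4 + 4n² + n - 4.
The coefficient of n² is 4.

4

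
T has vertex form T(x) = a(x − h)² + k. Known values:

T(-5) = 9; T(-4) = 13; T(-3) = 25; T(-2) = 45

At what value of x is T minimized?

First differences 4, 12, 20; second difference 8 = 2a, so a = 4.
Expanding, the x-coefficient is −2ah = -8h; matching it to the data gives h = -5, and then k = 9.
So T(x) = 4(x + 5)² + 9.
Hence h = -5.

-5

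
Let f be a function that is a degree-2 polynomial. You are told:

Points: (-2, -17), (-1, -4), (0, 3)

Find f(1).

4

Write f(x) = ax² + bx + c; the 3 given values yield a linear system in the 3 coefficients.
Solving, f(x) = -3x² + 4x + 3.
Then f(1) = 4.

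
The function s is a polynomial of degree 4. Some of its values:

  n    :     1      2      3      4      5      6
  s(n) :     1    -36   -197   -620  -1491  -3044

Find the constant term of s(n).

First differences: -37, -161, -423, -871, -1553. Second differences: -124, -262, -448, -682. Third differences: -138, -186, -234. Fourth differences: -48, -48.
Level-4 differences are constant, so s has degree 4.
Fitting a degree-4 polynomial gives s(n) = -2n^4 - 3n³ + 6n² - 4n + 4.
The constant term is s(0) = 4.

4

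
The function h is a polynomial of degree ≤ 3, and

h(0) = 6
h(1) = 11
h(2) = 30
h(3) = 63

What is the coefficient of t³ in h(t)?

First differences: 5, 19, 33. Second differences: 14, 14.
Level-2 differences are constant, so h has degree 2.
Fitting a degree-2 polynomial gives h(t) = 7t² - 2t + 6.
The coefficient of t³ is 0.

0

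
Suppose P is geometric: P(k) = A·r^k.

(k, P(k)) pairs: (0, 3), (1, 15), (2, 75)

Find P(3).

Consecutive ratio: 15/3 = 5, and 75/15 = 5, so r = 5.
Then A·5^0 = 3 gives A = 3, and P(k) = 3·5^k.
P(3) = 3·5^3 = 375.

375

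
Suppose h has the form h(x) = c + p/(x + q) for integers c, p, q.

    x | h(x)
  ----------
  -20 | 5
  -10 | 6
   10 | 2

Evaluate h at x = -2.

14

(h(x) − c)(x + q) = p for each data point; the three points give a linear system in c and q, then p follows.
Solving: c = 4, q = 0, p = -20, so h(x) = 4 − 20/(x + 0).
Then h(-2) = 4 − 20/(-2) = 14.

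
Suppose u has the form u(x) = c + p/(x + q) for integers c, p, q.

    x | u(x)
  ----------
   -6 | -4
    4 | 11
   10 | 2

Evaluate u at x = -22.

(u(x) − c)(x + q) = p for each data point; the three points give a linear system in c and q, then p follows.
Solving: c = -1, q = -2, p = 24, so u(x) = -1 + 24/(x − 2).
Then u(-22) = -1 + 24/(-24) = -2.

-2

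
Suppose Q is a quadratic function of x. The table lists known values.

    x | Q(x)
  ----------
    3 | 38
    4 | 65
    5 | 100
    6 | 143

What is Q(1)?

First differences: 27, 35, 43. Second differences: 8, 8.
Level-2 differences are constant, so Q has degree 2.
Fitting a degree-2 polynomial gives Q(x) = 4x² - x + 5.
Then Q(1) = 8.

8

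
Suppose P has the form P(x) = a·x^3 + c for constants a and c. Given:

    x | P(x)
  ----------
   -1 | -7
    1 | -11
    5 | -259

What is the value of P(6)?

-441

From P(-1) = -7 and P(1) = -11: -1a + c = -7 and 1a + c = -11.
Subtracting: 2a = -4, so a = -2; then c = -7 − (-2)·(-1) = -9.
So P(x) = -2x³ − 9, and P(6) = -441.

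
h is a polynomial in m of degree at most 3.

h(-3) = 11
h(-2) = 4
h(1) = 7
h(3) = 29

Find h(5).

Write h(m) = am³ + bm² + cm + d; the 4 given values yield a linear system in the 4 coefficients.
Solving, the leading coefficient vanishes, and h(m) = 2m² + 3m + 2.
Then h(5) = 67.

67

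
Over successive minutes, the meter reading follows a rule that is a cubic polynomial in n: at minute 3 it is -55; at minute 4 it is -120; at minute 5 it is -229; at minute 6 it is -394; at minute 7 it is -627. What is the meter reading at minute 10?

-1854

Write the value at n as P(n).
First differences: -65, -109, -165, -233. Second differences: -44, -56, -68. Third differences: -12, -12.
Level-3 differences are constant, so P has degree 3.
Fitting a degree-3 polynomial gives P(n) = -2n³ + 2n² - 5n - 4.
Then P(10) = -1854.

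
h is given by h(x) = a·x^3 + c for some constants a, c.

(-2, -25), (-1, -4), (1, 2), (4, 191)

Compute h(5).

From h(-2) = -25 and h(-1) = -4: -8a + c = -25 and -1a + c = -4.
Subtracting: 7a = 21, so a = 3; then c = -25 − 3·(-8) = -1.
So h(x) = 3x³ − 1, and h(5) = 374.

374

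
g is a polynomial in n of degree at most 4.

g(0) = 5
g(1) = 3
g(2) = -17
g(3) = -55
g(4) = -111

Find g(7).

Write g(n) = an^4 + bn³ + cn² + dn + e; the 5 given values yield a linear system in the 5 coefficients.
Solving, the top 2 coefficients vanish, and g(n) = -9n² + 7n + 5.
Then g(7) = -387.

-387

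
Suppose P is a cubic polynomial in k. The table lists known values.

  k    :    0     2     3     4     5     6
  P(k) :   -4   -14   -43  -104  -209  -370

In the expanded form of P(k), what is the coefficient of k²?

Write P(k) = ak³ + bk² + ck + d; the 6 given values yield a linear system in the 4 coefficients.
Solving, P(k) = -2k³ + 2k² - k - 4.
The coefficient of k² is 2.

2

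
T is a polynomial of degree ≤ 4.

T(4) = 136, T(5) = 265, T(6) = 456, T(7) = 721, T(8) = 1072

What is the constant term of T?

Write T(x) = ax^4 + bx³ + cx² + dx + e; the 5 given values yield a linear system in the 5 coefficients.
Solving, the leading coefficient vanishes, and T(x) = 2x³ + x² - 2x.
The constant term is T(0) = 0.

0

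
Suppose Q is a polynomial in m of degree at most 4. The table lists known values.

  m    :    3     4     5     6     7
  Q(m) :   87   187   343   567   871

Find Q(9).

First differences: 100, 156, 224, 304. Second differences: 56, 68, 80. Third differences: 12, 12.
Level-3 differences are constant, so Q has degree 3.
Fitting a degree-3 polynomial gives Q(m) = 2m³ + 4m² - 2m + 3.
Then Q(9) = 1767.

1767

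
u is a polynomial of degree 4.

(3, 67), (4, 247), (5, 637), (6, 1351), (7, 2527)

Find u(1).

Write u(m) = am^4 + bm³ + cm² + dm + e; the 5 given values yield a linear system in the 5 coefficients.
Solving, u(m) = m^4 + m³ - 4m² - 4m + 7.
Then u(1) = 1.

1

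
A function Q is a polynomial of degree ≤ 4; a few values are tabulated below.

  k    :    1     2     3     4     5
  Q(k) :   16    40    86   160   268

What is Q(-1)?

10

First differences: 24, 46, 74, 108. Second differences: 22, 28, 34. Third differences: 6, 6.
Level-3 differences are constant, so Q has degree 3.
Fitting a degree-3 polynomial gives Q(k) = k³ + 5k² + 2k + 8.
Then Q(-1) = 10.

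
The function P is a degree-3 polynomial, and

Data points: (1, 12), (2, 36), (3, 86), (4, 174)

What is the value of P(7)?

Write P(k) = ak³ + bk² + ck + d; the 4 given values yield a linear system in the 4 coefficients.
Solving, P(k) = 2k³ + k² + 7k + 2.
Then P(7) = 786.

786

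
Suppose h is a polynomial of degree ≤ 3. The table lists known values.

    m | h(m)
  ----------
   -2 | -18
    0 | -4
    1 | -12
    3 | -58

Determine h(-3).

Write h(m) = am³ + bm² + cm + d; the 4 given values yield a linear system in the 4 coefficients.
Solving, the leading coefficient vanishes, and h(m) = -5m² - 3m - 4.
Then h(-3) = -40.

-40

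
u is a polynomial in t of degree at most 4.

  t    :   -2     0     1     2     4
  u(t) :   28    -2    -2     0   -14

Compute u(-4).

Write u(t) = at^4 + bt³ + ct² + dt + e; the 5 given values yield a linear system in the 5 coefficients.
Solving, the leading coefficient vanishes, and u(t) = -t³ + 4t² - 3t - 2.
Then u(-4) = 138.

138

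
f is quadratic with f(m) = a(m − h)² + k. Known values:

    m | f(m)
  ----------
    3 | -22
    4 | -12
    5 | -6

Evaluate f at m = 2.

First differences 10, 6; second difference -4 = 2a, so a = -2.
Expanding, the m-coefficient is −2ah = 4h; matching it to the data gives h = 6, and then k = -4.
So f(m) = -2(m − 6)² − 4.
f(2) = -2·(-4)² − 4 = -36.

-36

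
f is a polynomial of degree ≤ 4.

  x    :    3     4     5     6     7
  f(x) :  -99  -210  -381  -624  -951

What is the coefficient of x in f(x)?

Write f(x) = ax^4 + bx³ + cx² + dx + e; the 5 given values yield a linear system in the 5 coefficients.
Solving, the leading coefficient vanishes, and f(x) = -2x³ - 6x² + 5x - 6.
The coefficient of x is 5.

5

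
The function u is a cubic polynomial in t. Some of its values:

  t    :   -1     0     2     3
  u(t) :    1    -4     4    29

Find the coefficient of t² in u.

2

Write u(t) = at³ + bt² + ct + d; the 4 given values yield a linear system in the 4 coefficients.
Solving, u(t) = t³ + 2t² - 4t - 4.
The coefficient of t² is 2.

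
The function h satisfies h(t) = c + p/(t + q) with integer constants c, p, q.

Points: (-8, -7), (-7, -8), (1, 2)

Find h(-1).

(h(t) − c)(t + q) = p for each data point; the three points give a linear system in c and q, then p follows.
Solving: c = -3, q = 3, p = 20, so h(t) = -3 + 20/(t + 3).
Then h(-1) = -3 + 20/2 = 7.

7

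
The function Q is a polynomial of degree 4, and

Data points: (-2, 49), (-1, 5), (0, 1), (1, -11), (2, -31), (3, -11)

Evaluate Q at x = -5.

1621

Write Q(x) = ax^4 + bx³ + cx² + dx + e; the 6 given values yield a linear system in the 5 coefficients.
Solving, Q(x) = 2x^4 - 4x³ - 6x² - 4x + 1.
Then Q(-5) = 1621.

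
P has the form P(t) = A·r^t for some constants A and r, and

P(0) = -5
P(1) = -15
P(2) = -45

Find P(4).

Consecutive ratio: -15/(-5) = 3, and -45/(-15) = 3, so r = 3.
Then A·3^0 = -5 gives A = -5, and P(t) = -5·3^t.
P(4) = -5·3^4 = -405.

-405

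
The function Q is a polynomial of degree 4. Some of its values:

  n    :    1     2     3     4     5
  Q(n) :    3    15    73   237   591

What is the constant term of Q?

1

Write Q(n) = an^4 + bn³ + cn² + dn + e; the 5 given values yield a linear system in the 5 coefficients.
Solving, Q(n) = n^4 - 2n² + 3n + 1.
The constant term is Q(0) = 1.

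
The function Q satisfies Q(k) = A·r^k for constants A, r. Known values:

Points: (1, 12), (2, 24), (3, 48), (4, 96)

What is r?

Consecutive ratio: 24/12 = 2, and 48/24 = 2, so r = 2.
Then A·2^1 = 12 gives A = 6, and Q(k) = 6·2^k.

2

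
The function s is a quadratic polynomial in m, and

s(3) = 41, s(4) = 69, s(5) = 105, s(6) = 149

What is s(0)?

First differences: 28, 36, 44. Second differences: 8, 8.
Level-2 differences are constant, so s has degree 2.
Fitting a degree-2 polynomial gives s(m) = 4m² + 5.
Then s(0) = 5.

5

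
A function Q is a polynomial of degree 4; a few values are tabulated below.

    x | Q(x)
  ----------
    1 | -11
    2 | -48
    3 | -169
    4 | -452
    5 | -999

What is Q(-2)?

16

Write Q(x) = ax^4 + bx³ + cx² + dx + e; the 5 given values yield a linear system in the 5 coefficients.
Solving, Q(x) = -x^4 - 3x³ + x² - 4x - 4.
Then Q(-2) = 16.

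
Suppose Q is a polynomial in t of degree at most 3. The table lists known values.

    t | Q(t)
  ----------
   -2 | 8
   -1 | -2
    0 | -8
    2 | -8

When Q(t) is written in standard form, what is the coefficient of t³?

0

Write Q(t) = at³ + bt² + ct + d; the 4 given values yield a linear system in the 4 coefficients.
Solving, the leading coefficient vanishes, and Q(t) = 2t² - 4t - 8.
The coefficient of t³ is 0.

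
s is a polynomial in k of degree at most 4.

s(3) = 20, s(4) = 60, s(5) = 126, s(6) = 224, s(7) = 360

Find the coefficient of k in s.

First differences: 40, 66, 98, 136. Second differences: 26, 32, 38. Third differences: 6, 6.
Level-3 differences are constant, so s has degree 3.
Fitting a degree-3 polynomial gives s(k) = k³ + k² - 4k - 4.
The coefficient of k is -4.

-4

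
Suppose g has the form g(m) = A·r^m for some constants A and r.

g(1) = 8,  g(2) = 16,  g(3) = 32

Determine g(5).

Consecutive ratio: 16/8 = 2, and 32/16 = 2, so r = 2.
Then A·2^1 = 8 gives A = 4, and g(m) = 4·2^m.
g(5) = 4·2^5 = 128.

128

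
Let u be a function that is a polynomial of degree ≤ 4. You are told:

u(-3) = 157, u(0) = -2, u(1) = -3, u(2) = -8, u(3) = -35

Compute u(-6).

928

Write u(m) = am^4 + bm³ + cm² + dm + e; the 5 given values yield a linear system in the 5 coefficients.
Solving, the leading coefficient vanishes, and u(m) = -3m³ + 7m² - 5m - 2.
Then u(-6) = 928.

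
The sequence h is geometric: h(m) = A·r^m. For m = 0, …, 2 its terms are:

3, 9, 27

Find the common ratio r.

3

Consecutive ratio: 9/3 = 3, and 27/9 = 3, so r = 3.
Then A·3^0 = 3 gives A = 3, and h(m) = 3·3^m.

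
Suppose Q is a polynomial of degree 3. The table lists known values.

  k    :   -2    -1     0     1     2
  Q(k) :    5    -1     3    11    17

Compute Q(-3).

27

First differences: -6, 4, 8, 6. Second differences: 10, 4, -2. Third differences: -6, -6.
Level-3 differences are constant, so Q has degree 3.
Fitting a degree-3 polynomial gives Q(k) = -k³ + 2k² + 7k + 3.
Then Q(-3) = 27.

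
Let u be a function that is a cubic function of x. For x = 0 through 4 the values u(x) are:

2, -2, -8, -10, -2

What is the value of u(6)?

First differences: -4, -6, -2, 8. Second differences: -2, 4, 10. Third differences: 6, 6.
Level-3 differences are constant, so u has degree 3.
Fitting a degree-3 polynomial gives u(x) = x³ - 4x² - x + 2.
Then u(6) = 68.

68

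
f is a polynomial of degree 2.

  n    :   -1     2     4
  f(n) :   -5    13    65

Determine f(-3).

Write f(n) = an² + bn + c; the 3 given values yield a linear system in the 3 coefficients.
Solving, f(n) = 4n² + 2n - 7.
Then f(-3) = 23.

23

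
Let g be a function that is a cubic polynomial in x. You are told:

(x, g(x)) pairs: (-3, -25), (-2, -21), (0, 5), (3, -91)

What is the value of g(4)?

Write g(x) = ax³ + bx² + cx + d; the 4 given values yield a linear system in the 4 coefficients.
Solving, g(x) = -2x³ - 7x² + 7x + 5.
Then g(4) = -207.

-207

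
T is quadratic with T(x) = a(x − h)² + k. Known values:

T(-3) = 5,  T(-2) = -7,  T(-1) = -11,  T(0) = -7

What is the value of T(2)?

25

First differences -12, -4, 4; second difference 8 = 2a, so a = 4.
Expanding, the x-coefficient is −2ah = -8h; matching it to the data gives h = -1, and then k = -11.
So T(x) = 4(x + 1)² − 11.
T(2) = 4·3² − 11 = 25.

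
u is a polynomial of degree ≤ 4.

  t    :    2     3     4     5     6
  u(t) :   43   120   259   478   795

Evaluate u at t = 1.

10

First differences: 77, 139, 219, 317. Second differences: 62, 80, 98. Third differences: 18, 18.
Level-3 differences are constant, so u has degree 3.
Fitting a degree-3 polynomial gives u(t) = 3t³ + 4t² + 3.
Then u(1) = 10.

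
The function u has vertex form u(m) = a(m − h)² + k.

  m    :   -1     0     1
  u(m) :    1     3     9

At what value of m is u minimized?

First differences 2, 6; second difference 4 = 2a, so a = 2.
Expanding, the m-coefficient is −2ah = -4h; matching it to the data gives h = -1, and then k = 1.
So u(m) = 2(m + 1)² + 1.
Hence h = -1.

-1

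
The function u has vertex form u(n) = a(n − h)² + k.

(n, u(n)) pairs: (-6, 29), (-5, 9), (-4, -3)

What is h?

-3

First differences -20, -12; second difference 8 = 2a, so a = 4.
Expanding, the n-coefficient is −2ah = -8h; matching it to the data gives h = -3, and then k = -7.
So u(n) = 4(n + 3)² − 7.
Hence h = -3.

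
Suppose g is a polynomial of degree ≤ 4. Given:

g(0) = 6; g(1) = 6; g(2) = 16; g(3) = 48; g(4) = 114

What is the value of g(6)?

396

First differences: 0, 10, 32, 66. Second differences: 10, 22, 34. Third differences: 12, 12.
Level-3 differences are constant, so g has degree 3.
Fitting a degree-3 polynomial gives g(t) = 2t³ - t² - t + 6.
Then g(6) = 396.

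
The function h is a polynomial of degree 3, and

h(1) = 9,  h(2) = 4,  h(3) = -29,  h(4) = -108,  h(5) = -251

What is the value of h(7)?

First differences: -5, -33, -79, -143. Second differences: -28, -46, -64. Third differences: -18, -18.
Level-3 differences are constant, so h has degree 3.
Fitting a degree-3 polynomial gives h(m) = -3m³ + 4m² + 4m + 4.
Then h(7) = -801.

-801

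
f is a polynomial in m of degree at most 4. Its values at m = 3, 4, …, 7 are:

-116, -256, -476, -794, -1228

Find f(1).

First differences: -140, -220, -318, -434. Second differences: -80, -98, -116. Third differences: -18, -18.
Level-3 differences are constant, so f has degree 3.
Fitting a degree-3 polynomial gives f(m) = -3m³ - 4m² - m + 4.
Then f(1) = -4.

-4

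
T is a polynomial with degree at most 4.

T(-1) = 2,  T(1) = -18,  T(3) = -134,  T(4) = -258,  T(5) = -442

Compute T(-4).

Write T(x) = ax^4 + bx³ + cx² + dx + e; the 5 given values yield a linear system in the 5 coefficients.
Solving, the leading coefficient vanishes, and T(x) = -2x³ - 6x² - 8x - 2.
Then T(-4) = 62.

62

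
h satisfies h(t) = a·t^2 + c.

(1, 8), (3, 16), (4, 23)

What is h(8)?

71

From h(1) = 8 and h(3) = 16: 1a + c = 8 and 9a + c = 16.
Subtracting: 8a = 8, so a = 1; then c = 8 − 1·1 = 7.
So h(t) = 1t² + 7, and h(8) = 71.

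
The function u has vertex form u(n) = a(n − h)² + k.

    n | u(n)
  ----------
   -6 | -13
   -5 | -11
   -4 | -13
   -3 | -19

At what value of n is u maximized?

-5

First differences 2, -2, -6; second difference -4 = 2a, so a = -2.
Expanding, the n-coefficient is −2ah = 4h; matching it to the data gives h = -5, and then k = -11.
So u(n) = -2(n + 5)² − 11.
Hence h = -5.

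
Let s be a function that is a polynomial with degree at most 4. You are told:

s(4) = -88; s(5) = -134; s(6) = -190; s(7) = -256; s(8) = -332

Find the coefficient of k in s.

First differences: -46, -56, -66, -76. Second differences: -10, -10, -10.
Level-2 differences are constant, so s has degree 2.
Fitting a degree-2 polynomial gives s(k) = -5k² - k - 4.
The coefficient of k is -1.

-1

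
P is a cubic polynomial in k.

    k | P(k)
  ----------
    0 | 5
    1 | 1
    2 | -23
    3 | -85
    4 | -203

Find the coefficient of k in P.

0

Write P(k) = ak³ + bk² + ck + d; the 5 given values yield a linear system in the 4 coefficients.
Solving, P(k) = -3k³ - k² + 5.
The coefficient of k is 0.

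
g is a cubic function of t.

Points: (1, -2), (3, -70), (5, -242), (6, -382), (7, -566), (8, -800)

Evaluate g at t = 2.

-26

Write g(t) = at³ + bt² + ct + d; the 6 given values yield a linear system in the 4 coefficients.
Solving, g(t) = -t³ - 4t² - 5t + 8.
Then g(2) = -26.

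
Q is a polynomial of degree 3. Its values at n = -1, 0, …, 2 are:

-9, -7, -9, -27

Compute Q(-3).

Write Q(n) = an³ + bn² + cn + d; the 4 given values yield a linear system in the 4 coefficients.
Solving, Q(n) = -2n³ - 2n² + 2n - 7.
Then Q(-3) = 23.

23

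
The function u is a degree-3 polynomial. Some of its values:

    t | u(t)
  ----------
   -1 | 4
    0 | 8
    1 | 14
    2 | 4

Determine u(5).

Write u(t) = at³ + bt² + ct + d; the 4 given values yield a linear system in the 4 coefficients.
Solving, u(t) = -3t³ + t² + 8t + 8.
Then u(5) = -302.

-302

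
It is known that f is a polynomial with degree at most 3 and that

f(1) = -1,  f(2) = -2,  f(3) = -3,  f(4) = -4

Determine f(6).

First differences: -1, -1, -1.
Level-1 differences are constant, so f has degree 1.
Fitting a degree-1 polynomial gives f(m) = -m.
Then f(6) = -6.

-6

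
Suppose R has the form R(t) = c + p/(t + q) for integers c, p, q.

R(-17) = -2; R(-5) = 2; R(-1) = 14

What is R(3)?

(R(t) − c)(t + q) = p for each data point; the three points give a linear system in c and q, then p follows.
Solving: c = -4, q = -1, p = -36, so R(t) = -4 − 36/(t − 1).
Then R(3) = -4 − 36/2 = -22.

-22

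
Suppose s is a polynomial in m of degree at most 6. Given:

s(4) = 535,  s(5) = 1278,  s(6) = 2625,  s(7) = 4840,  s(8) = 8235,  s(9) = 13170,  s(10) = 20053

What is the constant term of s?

3

First differences: 743, 1347, 2215, 3395, 4935, 6883. Second differences: 604, 868, 1180, 1540, 1948. Third differences: 264, 312, 360, 408. Fourth differences: 48, 48, 48.
Level-4 differences are constant, so s has degree 4.
Fitting a degree-4 polynomial gives s(m) = 2m^4 + 5m + 3.
The constant term is s(0) = 3.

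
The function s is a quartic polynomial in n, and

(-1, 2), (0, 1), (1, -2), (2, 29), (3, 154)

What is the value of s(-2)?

Write s(n) = an^4 + bn³ + cn² + dn + e; the 5 given values yield a linear system in the 5 coefficients.
Solving, s(n) = n^4 + 4n³ - 2n² - 6n + 1.
Then s(-2) = -11.

-11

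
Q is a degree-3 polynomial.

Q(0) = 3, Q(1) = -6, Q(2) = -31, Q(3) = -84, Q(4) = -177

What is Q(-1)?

8

Write Q(k) = ak³ + bk² + ck + d; the 5 given values yield a linear system in the 4 coefficients.
Solving, Q(k) = -2k³ - 2k² - 5k + 3.
Then Q(-1) = 8.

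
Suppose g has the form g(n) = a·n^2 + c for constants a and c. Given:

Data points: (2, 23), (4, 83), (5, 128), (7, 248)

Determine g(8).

From g(2) = 23 and g(4) = 83: 4a + c = 23 and 16a + c = 83.
Subtracting: 12a = 60, so a = 5; then c = 23 − 5·4 = 3.
So g(n) = 5n² + 3, and g(8) = 323.

323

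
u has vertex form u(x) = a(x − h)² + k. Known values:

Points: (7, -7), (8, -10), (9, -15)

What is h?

6

First differences -3, -5; second difference -2 = 2a, so a = -1.
Expanding, the x-coefficient is −2ah = 2h; matching it to the data gives h = 6, and then k = -6.
So u(x) = -1(x − 6)² − 6.
Hence h = 6.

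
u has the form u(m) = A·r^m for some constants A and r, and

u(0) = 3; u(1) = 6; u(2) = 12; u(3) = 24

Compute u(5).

96

Consecutive ratio: 6/3 = 2, and 12/6 = 2, so r = 2.
Then A·2^0 = 3 gives A = 3, and u(m) = 3·2^m.
u(5) = 3·2^5 = 96.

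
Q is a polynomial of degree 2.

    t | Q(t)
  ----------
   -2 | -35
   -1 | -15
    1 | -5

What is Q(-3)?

Write Q(t) = at² + bt + c; the 3 given values yield a linear system in the 3 coefficients.
Solving, Q(t) = -5t² + 5t - 5.
Then Q(-3) = -65.

-65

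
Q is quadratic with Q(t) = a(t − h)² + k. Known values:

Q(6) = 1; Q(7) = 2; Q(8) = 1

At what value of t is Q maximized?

7

First differences 1, -1; second difference -2 = 2a, so a = -1.
Expanding, the t-coefficient is −2ah = 2h; matching it to the data gives h = 7, and then k = 2.
So Q(t) = -1(t − 7)² + 2.
Hence h = 7.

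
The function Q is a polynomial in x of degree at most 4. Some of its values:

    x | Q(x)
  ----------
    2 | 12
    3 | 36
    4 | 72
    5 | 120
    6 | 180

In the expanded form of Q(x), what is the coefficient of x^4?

0

Write Q(x) = ax^4 + bx³ + cx² + dx + e; the 5 given values yield a linear system in the 5 coefficients.
Solving, the top 2 coefficients vanish, and Q(x) = 6x² - 6x.
The coefficient of x^4 is 0.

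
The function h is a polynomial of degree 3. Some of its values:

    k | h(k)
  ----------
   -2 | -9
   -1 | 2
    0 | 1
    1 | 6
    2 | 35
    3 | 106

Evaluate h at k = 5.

First differences: 11, -1, 5, 29, 71. Second differences: -12, 6, 24, 42. Third differences: 18, 18, 18.
Level-3 differences are constant, so h has degree 3.
Fitting a degree-3 polynomial gives h(k) = 3k³ + 3k² - k + 1.
Then h(5) = 446.

446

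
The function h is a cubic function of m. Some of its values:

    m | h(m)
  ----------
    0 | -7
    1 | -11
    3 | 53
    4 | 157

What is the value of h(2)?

Write h(m) = am³ + bm² + cm + d; the 4 given values yield a linear system in the 4 coefficients.
Solving, h(m) = 3m³ - 7m - 7.
Then h(2) = 3.

3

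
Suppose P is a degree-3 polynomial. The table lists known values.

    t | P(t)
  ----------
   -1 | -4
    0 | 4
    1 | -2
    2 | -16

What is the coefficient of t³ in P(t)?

1

Write P(t) = at³ + bt² + ct + d; the 4 given values yield a linear system in the 4 coefficients.
Solving, P(t) = t³ - 7t² + 4.
The coefficient of t³ is 1.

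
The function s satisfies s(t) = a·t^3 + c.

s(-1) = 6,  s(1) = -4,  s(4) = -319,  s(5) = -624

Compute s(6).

-1079

From s(-1) = 6 and s(1) = -4: -1a + c = 6 and 1a + c = -4.
Subtracting: 2a = -10, so a = -5; then c = 6 − (-5)·(-1) = 1.
So s(t) = -5t³ + 1, and s(6) = -1079.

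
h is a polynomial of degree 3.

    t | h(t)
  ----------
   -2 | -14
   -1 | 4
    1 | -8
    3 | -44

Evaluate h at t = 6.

Write h(t) = at³ + bt² + ct + d; the 4 given values yield a linear system in the 4 coefficients.
Solving, h(t) = t³ - 6t² - 7t + 4.
Then h(6) = -38.

-38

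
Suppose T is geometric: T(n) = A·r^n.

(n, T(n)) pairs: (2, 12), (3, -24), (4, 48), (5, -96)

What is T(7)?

Consecutive ratio: -24/12 = -2, and 48/(-24) = -2, so r = -2.
Then A·(-2)^2 = 12 gives A = 3, and T(n) = 3·(-2)^n.
T(7) = 3·(-2)^7 = -384.

-384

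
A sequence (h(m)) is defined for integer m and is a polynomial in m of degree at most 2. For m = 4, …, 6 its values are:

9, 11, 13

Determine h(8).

First differences: 2, 2.
Level-1 differences are constant, so h has degree 1.
Fitting a degree-1 polynomial gives h(m) = 2m + 1.
Then h(8) = 17.

17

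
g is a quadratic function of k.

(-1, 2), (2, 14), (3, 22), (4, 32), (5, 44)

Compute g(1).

Write g(k) = ak² + bk + c; the 5 given values yield a linear system in the 3 coefficients.
Solving, g(k) = k² + 3k + 4.
Then g(1) = 8.

8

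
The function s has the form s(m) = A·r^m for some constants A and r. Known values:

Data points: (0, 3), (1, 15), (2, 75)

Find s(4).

1875

Consecutive ratio: 15/3 = 5, and 75/15 = 5, so r = 5.
Then A·5^0 = 3 gives A = 3, and s(m) = 3·5^m.
s(4) = 3·5^4 = 1875.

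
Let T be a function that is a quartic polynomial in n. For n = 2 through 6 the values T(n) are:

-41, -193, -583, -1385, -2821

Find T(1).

-1

Write T(n) = an^4 + bn³ + cn² + dn + e; the 5 given values yield a linear system in the 5 coefficients.
Solving, T(n) = -2n^4 - n³ - 3n + 5.
Then T(1) = -1.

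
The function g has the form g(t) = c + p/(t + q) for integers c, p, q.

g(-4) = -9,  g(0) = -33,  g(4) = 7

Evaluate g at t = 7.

(g(t) − c)(t + q) = p for each data point; the three points give a linear system in c and q, then p follows.
Solving: c = -3, q = -1, p = 30, so g(t) = -3 + 30/(t − 1).
Then g(7) = -3 + 30/6 = 2.

2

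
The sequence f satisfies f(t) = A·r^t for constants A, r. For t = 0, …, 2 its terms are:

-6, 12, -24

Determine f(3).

48

Consecutive ratio: 12/(-6) = -2, and -24/12 = -2, so r = -2.
Then A·(-2)^0 = -6 gives A = -6, and f(t) = -6·(-2)^t.
f(3) = -6·(-2)^3 = 48.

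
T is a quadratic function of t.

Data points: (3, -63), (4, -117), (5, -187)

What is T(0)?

Write T(t) = at² + bt + c; the 3 given values yield a linear system in the 3 coefficients.
Solving, T(t) = -8t² + 2t + 3.
Then T(0) = 3.

3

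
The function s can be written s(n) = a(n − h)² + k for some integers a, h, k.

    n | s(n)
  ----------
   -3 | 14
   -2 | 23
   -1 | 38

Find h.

-4

First differences 9, 15; second difference 6 = 2a, so a = 3.
Expanding, the n-coefficient is −2ah = -6h; matching it to the data gives h = -4, and then k = 11.
So s(n) = 3(n + 4)² + 11.
Hence h = -4.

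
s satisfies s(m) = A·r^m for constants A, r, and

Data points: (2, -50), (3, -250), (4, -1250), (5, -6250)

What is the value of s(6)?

-31250

Consecutive ratio: -250/(-50) = 5, and -1250/(-250) = 5, so r = 5.
Then A·5^2 = -50 gives A = -2, and s(m) = -2·5^m.
s(6) = -2·5^6 = -31250.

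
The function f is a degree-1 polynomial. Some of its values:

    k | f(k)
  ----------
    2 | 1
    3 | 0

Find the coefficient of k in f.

Write f(k) = ak + b; the 2 given values yield a linear system in the 2 coefficients.
Solving, f(k) = -k + 3.
The coefficient of k is -1.

-1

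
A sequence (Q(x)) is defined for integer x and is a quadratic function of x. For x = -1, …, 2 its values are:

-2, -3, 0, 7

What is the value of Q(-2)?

First differences: -1, 3, 7. Second differences: 4, 4.
Level-2 differences are constant, so Q has degree 2.
Fitting a degree-2 polynomial gives Q(x) = 2x² + x - 3.
Then Q(-2) = 3.

3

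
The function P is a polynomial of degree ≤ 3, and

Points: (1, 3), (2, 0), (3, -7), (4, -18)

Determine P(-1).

Write P(t) = at³ + bt² + ct + d; the 4 given values yield a linear system in the 4 coefficients.
Solving, the leading coefficient vanishes, and P(t) = -2t² + 3t + 2.
Then P(-1) = -3.

-3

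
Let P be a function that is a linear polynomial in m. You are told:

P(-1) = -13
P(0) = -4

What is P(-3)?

Write P(m) = am + b; the 2 given values yield a linear system in the 2 coefficients.
Solving, P(m) = 9m - 4.
Then P(-3) = -31.

-31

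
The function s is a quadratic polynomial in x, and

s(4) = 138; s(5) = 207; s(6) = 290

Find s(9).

Write s(x) = ax² + bx + c; the 3 given values yield a linear system in the 3 coefficients.
Solving, s(x) = 7x² + 6x + 2.
Then s(9) = 623.

623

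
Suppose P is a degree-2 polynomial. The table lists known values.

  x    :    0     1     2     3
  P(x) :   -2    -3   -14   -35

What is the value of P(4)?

-66

Write P(x) = ax² + bx + c; the 4 given values yield a linear system in the 3 coefficients.
Solving, P(x) = -5x² + 4x - 2.
Then P(4) = -66.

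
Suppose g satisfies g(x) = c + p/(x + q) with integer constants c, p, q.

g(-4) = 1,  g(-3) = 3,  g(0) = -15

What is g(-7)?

(g(x) − c)(x + q) = p for each data point; the three points give a linear system in c and q, then p follows.
Solving: c = -3, q = 1, p = -12, so g(x) = -3 − 12/(x + 1).
Then g(-7) = -3 − 12/(-6) = -1.

-1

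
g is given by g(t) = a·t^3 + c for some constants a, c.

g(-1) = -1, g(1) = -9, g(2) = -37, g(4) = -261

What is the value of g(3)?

-113

From g(-1) = -1 and g(1) = -9: -1a + c = -1 and 1a + c = -9.
Subtracting: 2a = -8, so a = -4; then c = -1 − (-4)·(-1) = -5.
So g(t) = -4t³ − 5, and g(3) = -113.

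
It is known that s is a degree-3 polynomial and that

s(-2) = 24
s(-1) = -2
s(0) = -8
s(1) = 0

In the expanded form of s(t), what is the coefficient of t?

2

Write s(t) = at³ + bt² + ct + d; the 4 given values yield a linear system in the 4 coefficients.
Solving, s(t) = -t³ + 7t² + 2t - 8.
The coefficient of t is 2.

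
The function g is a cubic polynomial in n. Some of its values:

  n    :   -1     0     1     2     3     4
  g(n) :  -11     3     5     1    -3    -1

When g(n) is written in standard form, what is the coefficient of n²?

-6

Write g(n) = an³ + bn² + cn + d; the 6 given values yield a linear system in the 4 coefficients.
Solving, g(n) = n³ - 6n² + 7n + 3.
The coefficient of n² is -6.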